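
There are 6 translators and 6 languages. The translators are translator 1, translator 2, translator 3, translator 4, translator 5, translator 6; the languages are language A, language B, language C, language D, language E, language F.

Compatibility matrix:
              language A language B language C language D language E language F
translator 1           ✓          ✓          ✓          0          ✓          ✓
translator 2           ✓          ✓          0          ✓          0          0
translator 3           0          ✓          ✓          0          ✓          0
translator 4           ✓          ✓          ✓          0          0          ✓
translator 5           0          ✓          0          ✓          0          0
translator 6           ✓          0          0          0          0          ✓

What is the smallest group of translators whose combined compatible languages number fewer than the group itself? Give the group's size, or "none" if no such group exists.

none

A matching saturating every translator exists, for instance translator 1→language B, translator 2→language A, translator 3→language E, translator 4→language C, translator 5→language D, translator 6→language F.
By Hall's marriage theorem, this means |N(S)| ≥ |S| for every subset S, so no violating subset exists.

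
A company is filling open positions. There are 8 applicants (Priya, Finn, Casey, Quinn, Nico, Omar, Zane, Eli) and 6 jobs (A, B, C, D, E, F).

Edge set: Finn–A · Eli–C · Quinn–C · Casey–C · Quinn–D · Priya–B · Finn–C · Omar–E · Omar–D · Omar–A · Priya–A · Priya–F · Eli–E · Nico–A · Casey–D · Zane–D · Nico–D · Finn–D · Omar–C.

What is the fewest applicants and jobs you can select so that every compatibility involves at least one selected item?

5

The 5 edges Priya–B, Finn–A, Casey–D, Quinn–C, Omar–E form a matching, so any vertex cover needs at least 5 vertices (one per matched edge).
Conversely {Priya, A, C, D, E} meets every edge and has exactly 5 vertices, so 5 is optimal.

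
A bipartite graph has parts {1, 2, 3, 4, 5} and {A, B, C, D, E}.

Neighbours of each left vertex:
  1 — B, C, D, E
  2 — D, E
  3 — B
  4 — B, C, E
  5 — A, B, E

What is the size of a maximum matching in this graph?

For example, pair 1-C, 2-D, 3-B, 4-E, 5-A.
All 5 left vertices are matched, so no larger matching exists.

5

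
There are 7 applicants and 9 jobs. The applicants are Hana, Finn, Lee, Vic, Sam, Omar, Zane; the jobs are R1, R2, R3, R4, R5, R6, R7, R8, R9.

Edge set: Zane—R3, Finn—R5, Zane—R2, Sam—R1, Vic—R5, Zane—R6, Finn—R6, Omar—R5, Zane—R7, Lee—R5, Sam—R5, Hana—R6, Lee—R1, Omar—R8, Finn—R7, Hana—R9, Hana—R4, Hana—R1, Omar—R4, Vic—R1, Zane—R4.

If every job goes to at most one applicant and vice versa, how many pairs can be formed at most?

A valid assignment of size 6: Hana→R4, Finn→R7, Lee→R1, Vic→R5, Omar→R8, Zane→R6.
The set {Lee, Vic, Sam} has only 2 neighbours ({R1, R5}), so by Hall's theorem at most 6 of the 7 applicants can be matched.

6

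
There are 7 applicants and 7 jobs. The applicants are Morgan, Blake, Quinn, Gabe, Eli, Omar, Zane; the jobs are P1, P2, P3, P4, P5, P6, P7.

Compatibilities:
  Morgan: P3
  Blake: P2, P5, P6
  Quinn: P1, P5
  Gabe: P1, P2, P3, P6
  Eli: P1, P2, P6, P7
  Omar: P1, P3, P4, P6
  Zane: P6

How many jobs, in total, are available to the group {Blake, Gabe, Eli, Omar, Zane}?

7

The union of neighbours of {Blake, Gabe, Eli, Omar, Zane} is {P1, P2, P3, P4, P5, P6, P7}, which has 7 elements.
Since |N(S)| = 7 ≥ |S| = 5, Hall's condition holds for this subset.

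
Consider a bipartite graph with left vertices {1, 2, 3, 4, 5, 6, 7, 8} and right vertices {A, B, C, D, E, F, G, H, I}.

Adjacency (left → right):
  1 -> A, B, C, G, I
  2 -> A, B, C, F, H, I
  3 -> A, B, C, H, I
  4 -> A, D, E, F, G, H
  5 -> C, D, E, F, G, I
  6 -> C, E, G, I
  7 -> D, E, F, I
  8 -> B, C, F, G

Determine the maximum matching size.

One maximum matching: 1-G, 2-H, 3-I, 4-A, 5-E, 6-C, 7-D, 8-B.
All 8 left vertices are matched, so no larger matching exists.

8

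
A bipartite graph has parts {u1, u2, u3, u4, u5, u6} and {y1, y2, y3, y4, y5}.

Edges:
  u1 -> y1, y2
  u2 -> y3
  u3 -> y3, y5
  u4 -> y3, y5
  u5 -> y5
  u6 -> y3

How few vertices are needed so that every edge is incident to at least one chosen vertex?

3

The 3 edges u1–y1, u2–y3, u3–y5 form a matching, so any vertex cover needs at least 3 vertices (one per matched edge).
Conversely {u1, y3, y5} meets every edge and has exactly 3 vertices, so 3 is optimal.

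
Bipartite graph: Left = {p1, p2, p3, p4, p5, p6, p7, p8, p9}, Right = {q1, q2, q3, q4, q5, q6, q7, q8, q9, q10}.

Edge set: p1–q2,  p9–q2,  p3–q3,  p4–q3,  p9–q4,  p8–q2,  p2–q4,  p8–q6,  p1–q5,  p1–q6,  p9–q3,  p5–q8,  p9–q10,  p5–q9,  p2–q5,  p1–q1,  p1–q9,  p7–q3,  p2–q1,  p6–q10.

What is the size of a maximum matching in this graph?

7

A valid assignment of size 7: p1-q9, p2-q4, p3-q3, p5-q8, p6-q10, p8-q6, p9-q2.
The set {p3, p4, p7} has only 1 neighbour ({q3}), so by Hall's theorem at most 7 of the 9 left vertices can be matched.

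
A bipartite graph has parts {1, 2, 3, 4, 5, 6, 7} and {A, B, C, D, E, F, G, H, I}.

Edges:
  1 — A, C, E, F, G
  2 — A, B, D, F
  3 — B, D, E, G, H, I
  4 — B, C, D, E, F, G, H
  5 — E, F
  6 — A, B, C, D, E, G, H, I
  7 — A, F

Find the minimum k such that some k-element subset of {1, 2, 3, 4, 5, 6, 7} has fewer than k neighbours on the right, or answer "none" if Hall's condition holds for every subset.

A matching saturating every left vertex exists, for instance 1→C, 2→B, 3→G, 4→H, 5→E, 6→A, 7→F.
By Hall's marriage theorem, this means |N(S)| ≥ |S| for every subset S, so no violating subset exists.

none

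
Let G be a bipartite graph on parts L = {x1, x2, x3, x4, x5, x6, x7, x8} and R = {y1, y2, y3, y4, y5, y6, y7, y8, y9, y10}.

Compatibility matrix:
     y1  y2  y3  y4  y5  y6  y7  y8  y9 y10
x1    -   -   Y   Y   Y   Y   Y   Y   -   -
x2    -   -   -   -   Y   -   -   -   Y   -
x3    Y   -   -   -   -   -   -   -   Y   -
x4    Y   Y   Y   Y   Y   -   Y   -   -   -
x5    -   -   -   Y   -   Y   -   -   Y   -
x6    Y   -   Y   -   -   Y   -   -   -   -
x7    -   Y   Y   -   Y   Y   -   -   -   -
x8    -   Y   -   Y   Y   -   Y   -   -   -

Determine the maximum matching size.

8

For example, pair x1-y3, x2-y5, x3-y9, x4-y4, x5-y6, x6-y1, x7-y2, x8-y7.
This saturates every left vertex, so 8 is the maximum.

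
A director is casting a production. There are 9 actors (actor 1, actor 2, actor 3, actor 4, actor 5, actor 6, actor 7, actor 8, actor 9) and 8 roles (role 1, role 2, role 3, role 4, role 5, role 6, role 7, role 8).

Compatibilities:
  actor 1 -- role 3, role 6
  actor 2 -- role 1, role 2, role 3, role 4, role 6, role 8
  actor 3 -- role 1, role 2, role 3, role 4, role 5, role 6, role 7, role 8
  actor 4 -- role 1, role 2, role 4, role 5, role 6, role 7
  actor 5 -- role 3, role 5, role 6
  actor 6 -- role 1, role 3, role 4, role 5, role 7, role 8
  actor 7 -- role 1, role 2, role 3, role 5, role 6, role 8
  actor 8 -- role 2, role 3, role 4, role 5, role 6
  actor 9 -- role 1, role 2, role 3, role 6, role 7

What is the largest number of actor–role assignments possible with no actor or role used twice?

For example, pair actor 1-role 6, actor 2-role 2, actor 3-role 7, actor 4-role 1, actor 5-role 5, actor 6-role 4, actor 7-role 8, actor 8-role 3.
The set {actor 1, actor 2, actor 3, actor 4, actor 5, actor 6, actor 7, actor 8, actor 9} has only 8 neighbours ({role 1, role 2, role 3, role 4, role 5, role 6, role 7, role 8}), so by Hall's theorem at most 8 of the 9 actors can be matched.

8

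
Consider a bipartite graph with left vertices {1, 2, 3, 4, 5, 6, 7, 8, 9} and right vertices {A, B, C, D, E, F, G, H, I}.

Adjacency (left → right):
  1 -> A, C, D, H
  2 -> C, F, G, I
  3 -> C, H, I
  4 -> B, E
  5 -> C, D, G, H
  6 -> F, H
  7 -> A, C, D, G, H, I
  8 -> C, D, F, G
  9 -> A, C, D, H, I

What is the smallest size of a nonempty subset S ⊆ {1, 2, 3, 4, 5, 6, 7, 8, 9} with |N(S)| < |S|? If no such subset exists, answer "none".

8

Take S = {1, 2, 3, 5, 6, 7, 8, 9}. Its neighbourhood is {A, C, D, F, G, H, I}, so |N(S)| = 7 < |S| = 8.
Every subset of size less than 8 has at least as many neighbours as members, so 8 is the minimum.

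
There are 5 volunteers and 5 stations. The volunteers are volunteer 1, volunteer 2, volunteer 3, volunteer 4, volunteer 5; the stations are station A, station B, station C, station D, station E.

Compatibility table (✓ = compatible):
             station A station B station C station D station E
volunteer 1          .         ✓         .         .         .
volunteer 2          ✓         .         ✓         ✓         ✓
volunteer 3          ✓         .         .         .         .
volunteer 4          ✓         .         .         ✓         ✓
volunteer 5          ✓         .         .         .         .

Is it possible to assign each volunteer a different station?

No

The set {volunteer 3, volunteer 5} has only 1 neighbour ({station A}), so by Hall's theorem at most 4 of the 5 volunteers can be matched.
Hence no matching covers every volunteer.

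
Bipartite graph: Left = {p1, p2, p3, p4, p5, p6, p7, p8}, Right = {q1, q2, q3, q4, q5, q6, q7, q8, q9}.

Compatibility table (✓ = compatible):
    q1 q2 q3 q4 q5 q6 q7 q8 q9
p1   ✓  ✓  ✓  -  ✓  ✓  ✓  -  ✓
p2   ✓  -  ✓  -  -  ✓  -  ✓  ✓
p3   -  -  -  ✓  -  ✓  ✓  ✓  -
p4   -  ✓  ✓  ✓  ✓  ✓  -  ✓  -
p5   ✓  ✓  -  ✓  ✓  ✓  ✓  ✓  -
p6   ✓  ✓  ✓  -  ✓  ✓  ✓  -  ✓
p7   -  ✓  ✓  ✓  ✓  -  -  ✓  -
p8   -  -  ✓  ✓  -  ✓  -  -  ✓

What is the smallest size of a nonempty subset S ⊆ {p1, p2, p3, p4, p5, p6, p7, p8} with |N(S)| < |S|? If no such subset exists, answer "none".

none

A matching saturating every left vertex exists, for instance p1→q1, p2→q3, p3→q7, p4→q2, p5→q4, p6→q9, p7→q8, p8→q6.
By Hall's marriage theorem, this means |N(S)| ≥ |S| for every subset S, so no violating subset exists.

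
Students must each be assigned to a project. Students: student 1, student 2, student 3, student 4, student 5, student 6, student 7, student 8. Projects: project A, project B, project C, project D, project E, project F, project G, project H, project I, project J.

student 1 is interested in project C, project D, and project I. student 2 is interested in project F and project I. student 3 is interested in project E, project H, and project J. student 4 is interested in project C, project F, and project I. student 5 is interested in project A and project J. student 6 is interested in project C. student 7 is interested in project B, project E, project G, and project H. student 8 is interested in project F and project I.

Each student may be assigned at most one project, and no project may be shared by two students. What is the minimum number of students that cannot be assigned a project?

A valid assignment of size 7: student 1–project D, student 2–project F, student 3–project J, student 4–project I, student 5–project A, student 6–project C, student 7–project E.
The set {student 2, student 4, student 6, student 8} has only 3 neighbours ({project C, project F, project I}), so by Hall's theorem at most 7 of the 8 students can be matched.
That matches 7 of the 8, leaving 1 unmatched; no matching can do better.

1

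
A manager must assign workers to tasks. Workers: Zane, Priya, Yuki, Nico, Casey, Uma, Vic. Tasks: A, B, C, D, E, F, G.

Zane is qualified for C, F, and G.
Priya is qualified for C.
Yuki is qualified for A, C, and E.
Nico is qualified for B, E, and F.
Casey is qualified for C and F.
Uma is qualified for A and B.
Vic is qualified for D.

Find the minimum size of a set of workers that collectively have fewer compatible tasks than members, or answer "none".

none

A matching saturating every worker exists, for instance Zane→G, Priya→C, Yuki→A, Nico→E, Casey→F, Uma→B, Vic→D.
By Hall's marriage theorem, this means |N(S)| ≥ |S| for every subset S, so no violating subset exists.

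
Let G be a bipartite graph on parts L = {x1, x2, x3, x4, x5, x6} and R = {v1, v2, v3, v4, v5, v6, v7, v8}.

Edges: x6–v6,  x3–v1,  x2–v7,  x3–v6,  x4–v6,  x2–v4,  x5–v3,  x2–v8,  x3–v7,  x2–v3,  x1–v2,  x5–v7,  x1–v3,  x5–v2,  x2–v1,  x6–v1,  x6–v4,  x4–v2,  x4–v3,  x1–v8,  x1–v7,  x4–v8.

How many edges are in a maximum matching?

For example, pair x1-v8, x2-v3, x3-v1, x4-v2, x5-v7, x6-v6.
All 6 left vertices are matched, so no larger matching exists.

6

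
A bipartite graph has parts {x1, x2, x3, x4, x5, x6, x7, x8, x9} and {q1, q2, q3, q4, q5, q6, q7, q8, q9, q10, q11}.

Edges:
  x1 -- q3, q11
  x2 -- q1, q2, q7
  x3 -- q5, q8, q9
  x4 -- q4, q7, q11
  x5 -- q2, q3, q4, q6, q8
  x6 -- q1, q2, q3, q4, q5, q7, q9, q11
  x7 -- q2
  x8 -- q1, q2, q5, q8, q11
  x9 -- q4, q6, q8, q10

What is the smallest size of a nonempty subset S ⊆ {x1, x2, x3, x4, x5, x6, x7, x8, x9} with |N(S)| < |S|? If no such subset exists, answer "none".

A matching saturating every left vertex exists, for instance x1→q3, x2→q7, x3→q8, x4→q11, x5→q4, x6→q9, x7→q2, x8→q1, x9→q6.
By Hall's marriage theorem, this means |N(S)| ≥ |S| for every subset S, so no violating subset exists.

none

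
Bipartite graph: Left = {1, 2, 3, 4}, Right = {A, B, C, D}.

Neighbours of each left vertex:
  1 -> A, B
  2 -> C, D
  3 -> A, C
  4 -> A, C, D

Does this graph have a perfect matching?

Yes

A valid assignment of size 4: 1→B, 2→D, 3→A, 4→C.
All 4 left vertices are covered.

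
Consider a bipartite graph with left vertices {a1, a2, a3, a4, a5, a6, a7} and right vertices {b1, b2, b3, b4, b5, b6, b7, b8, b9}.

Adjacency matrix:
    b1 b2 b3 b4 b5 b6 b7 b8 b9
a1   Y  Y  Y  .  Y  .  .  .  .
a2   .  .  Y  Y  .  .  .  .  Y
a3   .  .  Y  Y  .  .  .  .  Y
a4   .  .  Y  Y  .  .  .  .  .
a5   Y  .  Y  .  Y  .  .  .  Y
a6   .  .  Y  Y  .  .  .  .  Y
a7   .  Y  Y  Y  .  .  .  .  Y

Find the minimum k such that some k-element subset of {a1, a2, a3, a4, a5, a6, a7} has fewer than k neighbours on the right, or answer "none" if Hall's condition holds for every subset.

4

Take S = {a2, a3, a4, a6}. Its neighbourhood is {b3, b4, b9}, so |N(S)| = 3 < |S| = 4.
Every subset of size less than 4 has at least as many neighbours as members, so 4 is the minimum.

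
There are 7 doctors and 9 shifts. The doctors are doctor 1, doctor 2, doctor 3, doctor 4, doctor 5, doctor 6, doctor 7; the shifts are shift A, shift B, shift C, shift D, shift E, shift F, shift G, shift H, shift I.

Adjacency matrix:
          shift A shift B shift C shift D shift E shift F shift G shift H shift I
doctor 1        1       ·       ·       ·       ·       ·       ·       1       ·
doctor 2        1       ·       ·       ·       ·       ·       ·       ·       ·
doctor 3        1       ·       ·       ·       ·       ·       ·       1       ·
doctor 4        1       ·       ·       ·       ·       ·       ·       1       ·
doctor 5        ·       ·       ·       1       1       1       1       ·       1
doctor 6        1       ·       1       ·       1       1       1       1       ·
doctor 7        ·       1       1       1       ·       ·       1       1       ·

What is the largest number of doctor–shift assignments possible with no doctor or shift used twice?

5

A valid assignment of size 5: doctor 1–shift H, doctor 2–shift A, doctor 5–shift I, doctor 6–shift F, doctor 7–shift G.
The set {doctor 1, doctor 2, doctor 3, doctor 4} has only 2 neighbours ({shift A, shift H}), so by Hall's theorem at most 5 of the 7 doctors can be matched.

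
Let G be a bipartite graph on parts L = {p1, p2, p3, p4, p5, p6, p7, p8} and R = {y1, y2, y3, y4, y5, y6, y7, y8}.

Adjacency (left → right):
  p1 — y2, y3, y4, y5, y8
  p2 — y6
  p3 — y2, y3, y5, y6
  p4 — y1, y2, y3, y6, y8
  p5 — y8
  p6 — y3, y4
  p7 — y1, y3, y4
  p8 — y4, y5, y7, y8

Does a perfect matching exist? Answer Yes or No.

One maximum matching: p1-y2, p2-y6, p3-y5, p4-y1, p5-y8, p6-y4, p7-y3, p8-y7.
All 8 left vertices are covered.

Yes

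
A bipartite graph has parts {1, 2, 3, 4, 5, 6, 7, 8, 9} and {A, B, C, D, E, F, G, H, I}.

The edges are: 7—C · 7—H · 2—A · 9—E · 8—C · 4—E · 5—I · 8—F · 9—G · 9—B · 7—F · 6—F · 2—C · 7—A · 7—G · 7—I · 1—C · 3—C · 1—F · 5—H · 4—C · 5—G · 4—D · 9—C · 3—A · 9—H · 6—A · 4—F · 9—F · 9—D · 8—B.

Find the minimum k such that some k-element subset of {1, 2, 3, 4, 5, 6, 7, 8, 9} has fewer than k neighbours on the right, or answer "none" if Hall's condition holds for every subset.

Take S = {1, 2, 3, 6}. Its neighbourhood is {A, C, F}, so |N(S)| = 3 < |S| = 4.
Every subset of size less than 4 has at least as many neighbours as members, so 4 is the minimum.

4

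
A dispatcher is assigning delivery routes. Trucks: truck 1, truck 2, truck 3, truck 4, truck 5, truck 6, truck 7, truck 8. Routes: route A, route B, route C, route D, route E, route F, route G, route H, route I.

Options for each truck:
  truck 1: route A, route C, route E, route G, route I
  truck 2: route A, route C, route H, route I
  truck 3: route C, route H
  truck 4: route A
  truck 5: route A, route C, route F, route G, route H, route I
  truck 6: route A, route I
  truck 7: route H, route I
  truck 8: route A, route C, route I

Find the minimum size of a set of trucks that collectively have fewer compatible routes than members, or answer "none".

5

Take S = {truck 2, truck 3, truck 4, truck 6, truck 7}. Its neighbourhood is {route A, route C, route H, route I}, so |N(S)| = 4 < |S| = 5.
Every subset of size less than 5 has at least as many neighbours as members, so 5 is the minimum.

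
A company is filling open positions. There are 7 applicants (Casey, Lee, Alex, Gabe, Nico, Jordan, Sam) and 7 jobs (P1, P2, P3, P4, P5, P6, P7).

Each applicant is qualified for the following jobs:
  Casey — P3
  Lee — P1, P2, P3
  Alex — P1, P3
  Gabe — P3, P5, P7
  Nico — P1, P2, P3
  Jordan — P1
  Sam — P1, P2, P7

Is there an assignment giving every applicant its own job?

No

The set {Casey, Lee, Alex, Nico, Jordan} has only 3 neighbours ({P1, P2, P3}), so by Hall's theorem at most 5 of the 7 applicants can be matched.
Hence no matching covers every applicant.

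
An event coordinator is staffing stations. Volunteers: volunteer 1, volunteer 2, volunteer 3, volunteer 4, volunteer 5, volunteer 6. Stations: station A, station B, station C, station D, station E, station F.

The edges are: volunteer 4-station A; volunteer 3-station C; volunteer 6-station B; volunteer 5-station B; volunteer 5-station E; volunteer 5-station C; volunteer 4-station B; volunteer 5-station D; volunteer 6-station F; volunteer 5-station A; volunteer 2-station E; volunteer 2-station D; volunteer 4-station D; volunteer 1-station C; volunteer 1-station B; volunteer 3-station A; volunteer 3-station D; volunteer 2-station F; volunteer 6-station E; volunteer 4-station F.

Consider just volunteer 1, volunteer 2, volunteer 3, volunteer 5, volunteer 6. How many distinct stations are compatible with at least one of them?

The union of neighbours of {volunteer 1, volunteer 2, volunteer 3, volunteer 5, volunteer 6} is {station A, station B, station C, station D, station E, station F}, which has 6 elements.
Since |N(S)| = 6 ≥ |S| = 5, Hall's condition holds for this subset.

6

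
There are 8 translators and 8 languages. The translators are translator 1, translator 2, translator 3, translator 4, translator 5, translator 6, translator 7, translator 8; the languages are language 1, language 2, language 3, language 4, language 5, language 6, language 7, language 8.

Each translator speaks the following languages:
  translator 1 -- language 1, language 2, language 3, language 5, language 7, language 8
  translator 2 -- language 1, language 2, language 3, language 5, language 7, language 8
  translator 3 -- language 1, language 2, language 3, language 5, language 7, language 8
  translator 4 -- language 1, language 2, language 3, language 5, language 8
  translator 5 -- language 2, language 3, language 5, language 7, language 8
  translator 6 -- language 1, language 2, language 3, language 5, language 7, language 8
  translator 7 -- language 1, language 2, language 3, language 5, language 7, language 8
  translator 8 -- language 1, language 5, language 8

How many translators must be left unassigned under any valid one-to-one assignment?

2

One maximum matching: translator 1–language 5, translator 2–language 7, translator 3–language 1, translator 4–language 3, translator 5–language 8, translator 6–language 2.
The set {translator 1, translator 2, translator 3, translator 4, translator 5, translator 6, translator 7, translator 8} has only 6 neighbours ({language 1, language 2, language 3, language 5, language 7, language 8}), so by Hall's theorem at most 6 of the 8 translators can be matched.
That matches 6 of the 8, leaving 2 unmatched; no matching can do better.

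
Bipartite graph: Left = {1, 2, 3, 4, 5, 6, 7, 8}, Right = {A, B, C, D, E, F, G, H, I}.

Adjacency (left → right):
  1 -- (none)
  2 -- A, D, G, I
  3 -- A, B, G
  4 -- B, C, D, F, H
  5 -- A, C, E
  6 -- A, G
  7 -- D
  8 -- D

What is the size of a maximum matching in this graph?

6

One maximum matching: 2–I, 3–B, 4–H, 5–E, 6–G, 7–D.
The set {1, 7, 8} has only 1 neighbour ({D}), so by Hall's theorem at most 6 of the 8 left vertices can be matched.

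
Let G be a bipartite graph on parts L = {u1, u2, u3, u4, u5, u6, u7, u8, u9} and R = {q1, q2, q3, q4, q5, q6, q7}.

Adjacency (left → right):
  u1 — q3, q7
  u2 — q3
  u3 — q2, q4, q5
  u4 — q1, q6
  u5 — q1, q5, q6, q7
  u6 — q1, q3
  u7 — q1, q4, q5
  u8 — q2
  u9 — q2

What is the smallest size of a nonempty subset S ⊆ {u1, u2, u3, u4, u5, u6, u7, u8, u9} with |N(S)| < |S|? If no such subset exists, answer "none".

Take S = {u8, u9}. Its neighbourhood is {q2}, so |N(S)| = 1 < |S| = 2.
No single vertex violates Hall's condition since each has at least one neighbour, so 2 is the minimum.

2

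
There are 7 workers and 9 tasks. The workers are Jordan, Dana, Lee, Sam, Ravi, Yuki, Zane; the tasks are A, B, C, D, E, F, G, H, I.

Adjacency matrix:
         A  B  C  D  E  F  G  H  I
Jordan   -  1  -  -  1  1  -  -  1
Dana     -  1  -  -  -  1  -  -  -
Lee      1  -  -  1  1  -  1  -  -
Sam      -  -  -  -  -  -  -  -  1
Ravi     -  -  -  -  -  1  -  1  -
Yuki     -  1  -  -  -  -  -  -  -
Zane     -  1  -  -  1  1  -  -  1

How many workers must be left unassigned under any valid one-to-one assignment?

One maximum matching: Jordan–E, Dana–F, Lee–D, Sam–I, Ravi–H, Yuki–B.
The set {Jordan, Dana, Sam, Yuki, Zane} has only 4 neighbours ({B, E, F, I}), so by Hall's theorem at most 6 of the 7 workers can be matched.
That matches 6 of the 7, leaving 1 unmatched; no matching can do better.

1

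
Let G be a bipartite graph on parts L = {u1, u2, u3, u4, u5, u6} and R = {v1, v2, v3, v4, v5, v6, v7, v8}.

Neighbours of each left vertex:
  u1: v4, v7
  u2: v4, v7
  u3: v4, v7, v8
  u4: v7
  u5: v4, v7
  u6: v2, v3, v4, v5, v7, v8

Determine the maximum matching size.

4

A valid assignment of size 4: u1→v4, u2→v7, u3→v8, u6→v3.
The set {u1, u2, u4, u5} has only 2 neighbours ({v4, v7}), so by Hall's theorem at most 4 of the 6 left vertices can be matched.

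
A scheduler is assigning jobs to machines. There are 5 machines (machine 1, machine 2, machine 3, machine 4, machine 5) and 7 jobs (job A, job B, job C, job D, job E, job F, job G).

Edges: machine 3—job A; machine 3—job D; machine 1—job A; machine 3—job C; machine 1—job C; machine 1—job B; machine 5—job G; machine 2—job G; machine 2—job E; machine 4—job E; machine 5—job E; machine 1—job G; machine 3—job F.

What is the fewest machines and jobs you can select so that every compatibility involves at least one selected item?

4

The 4 edges machine 1–job A, machine 2–job G, machine 3–job F, machine 4–job E form a matching, so any vertex cover needs at least 4 vertices (one per matched edge).
Conversely {machine 1, machine 3, job E, job G} meets every edge and has exactly 4 vertices, so 4 is optimal.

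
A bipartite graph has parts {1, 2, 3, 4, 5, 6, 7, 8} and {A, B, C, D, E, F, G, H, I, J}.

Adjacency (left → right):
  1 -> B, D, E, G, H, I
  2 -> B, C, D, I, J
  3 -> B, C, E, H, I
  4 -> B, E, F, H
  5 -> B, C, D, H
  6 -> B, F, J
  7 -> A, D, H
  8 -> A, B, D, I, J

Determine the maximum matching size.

A valid assignment of size 8: 1→G, 2→B, 3→E, 4→H, 5→C, 6→F, 7→D, 8→J.
All 8 left vertices are matched, so no larger matching exists.

8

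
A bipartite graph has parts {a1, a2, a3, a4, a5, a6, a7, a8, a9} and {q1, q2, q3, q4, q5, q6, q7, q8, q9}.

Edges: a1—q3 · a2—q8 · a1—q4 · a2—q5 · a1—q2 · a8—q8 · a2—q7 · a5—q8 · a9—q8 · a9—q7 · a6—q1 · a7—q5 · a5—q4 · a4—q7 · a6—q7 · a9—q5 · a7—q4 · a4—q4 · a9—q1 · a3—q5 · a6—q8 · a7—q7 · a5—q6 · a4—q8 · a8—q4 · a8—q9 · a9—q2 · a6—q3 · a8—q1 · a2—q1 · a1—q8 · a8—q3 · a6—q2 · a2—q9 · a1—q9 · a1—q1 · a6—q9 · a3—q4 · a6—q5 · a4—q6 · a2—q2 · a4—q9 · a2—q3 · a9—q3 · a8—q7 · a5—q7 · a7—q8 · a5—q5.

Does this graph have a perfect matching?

One maximum matching: a1–q2, a2–q3, a3–q5, a4–q6, a5–q4, a6–q9, a7–q8, a8–q1, a9–q7.
Every left vertex is matched, so this is a perfect matching.

Yes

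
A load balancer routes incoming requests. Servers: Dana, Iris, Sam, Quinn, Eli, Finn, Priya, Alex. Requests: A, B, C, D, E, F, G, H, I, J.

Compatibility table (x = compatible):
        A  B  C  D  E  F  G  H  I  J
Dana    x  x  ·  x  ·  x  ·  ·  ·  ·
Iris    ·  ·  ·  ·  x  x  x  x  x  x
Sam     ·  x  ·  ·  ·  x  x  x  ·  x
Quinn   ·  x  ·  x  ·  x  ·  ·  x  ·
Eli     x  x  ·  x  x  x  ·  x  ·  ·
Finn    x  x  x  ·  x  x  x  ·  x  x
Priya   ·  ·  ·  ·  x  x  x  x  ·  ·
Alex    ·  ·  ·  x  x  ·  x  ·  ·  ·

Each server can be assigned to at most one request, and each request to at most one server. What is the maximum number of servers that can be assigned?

8

One maximum matching: Dana-B, Iris-J, Sam-H, Quinn-D, Eli-A, Finn-G, Priya-F, Alex-E.
All 8 servers are matched, so no larger matching exists.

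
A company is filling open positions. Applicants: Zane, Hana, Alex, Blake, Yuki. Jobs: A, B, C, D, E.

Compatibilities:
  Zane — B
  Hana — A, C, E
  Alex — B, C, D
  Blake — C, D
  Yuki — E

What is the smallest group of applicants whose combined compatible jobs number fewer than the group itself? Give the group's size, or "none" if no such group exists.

A matching saturating every applicant exists, for instance Zane→B, Hana→A, Alex→D, Blake→C, Yuki→E.
By Hall's marriage theorem, this means |N(S)| ≥ |S| for every subset S, so no violating subset exists.

none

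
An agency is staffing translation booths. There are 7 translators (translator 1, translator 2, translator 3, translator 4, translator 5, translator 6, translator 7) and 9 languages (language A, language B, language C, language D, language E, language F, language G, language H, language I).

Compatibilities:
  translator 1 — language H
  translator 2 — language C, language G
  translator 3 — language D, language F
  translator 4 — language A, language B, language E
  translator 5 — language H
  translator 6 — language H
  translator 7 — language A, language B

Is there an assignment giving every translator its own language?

The set {translator 1, translator 5, translator 6} has only 1 neighbour ({language H}), so by Hall's theorem at most 5 of the 7 translators can be matched.
Hence no matching covers every translator.

No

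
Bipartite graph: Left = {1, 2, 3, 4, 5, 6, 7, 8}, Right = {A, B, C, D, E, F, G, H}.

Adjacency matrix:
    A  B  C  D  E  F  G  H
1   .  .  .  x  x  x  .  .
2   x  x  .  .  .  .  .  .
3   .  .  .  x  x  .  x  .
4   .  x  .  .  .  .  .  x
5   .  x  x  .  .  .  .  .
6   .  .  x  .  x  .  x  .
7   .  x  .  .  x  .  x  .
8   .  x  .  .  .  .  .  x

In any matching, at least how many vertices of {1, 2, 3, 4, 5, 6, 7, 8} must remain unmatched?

One maximum matching: 1→F, 2→A, 3→D, 4→H, 5→C, 6→G, 7→E, 8→B.
All 8 left vertices are matched, so no larger matching exists.
That matches 8 of the 8, leaving 0 unmatched; no matching can do better.

0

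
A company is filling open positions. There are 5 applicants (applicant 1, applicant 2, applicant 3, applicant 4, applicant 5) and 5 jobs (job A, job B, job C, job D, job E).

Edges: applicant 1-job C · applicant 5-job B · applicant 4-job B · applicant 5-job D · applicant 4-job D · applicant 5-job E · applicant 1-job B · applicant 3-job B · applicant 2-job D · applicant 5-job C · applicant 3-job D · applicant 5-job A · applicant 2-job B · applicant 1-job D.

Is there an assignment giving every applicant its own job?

The set {applicant 2, applicant 3, applicant 4} has only 2 neighbours ({job B, job D}), so by Hall's theorem at most 4 of the 5 applicants can be matched.
Hence no matching covers every applicant.

No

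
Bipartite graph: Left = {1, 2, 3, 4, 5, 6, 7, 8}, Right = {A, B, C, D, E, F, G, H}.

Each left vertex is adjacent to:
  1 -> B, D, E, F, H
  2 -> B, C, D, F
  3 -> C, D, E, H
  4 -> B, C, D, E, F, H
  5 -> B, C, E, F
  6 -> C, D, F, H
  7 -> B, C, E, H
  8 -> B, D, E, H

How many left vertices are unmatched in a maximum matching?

2

For example, pair 1→D, 2→B, 3→C, 4→H, 5→E, 6→F.
The set {1, 2, 3, 4, 5, 6, 7, 8} has only 6 neighbours ({B, C, D, E, F, H}), so by Hall's theorem at most 6 of the 8 left vertices can be matched.
That matches 6 of the 8, leaving 2 unmatched; no matching can do better.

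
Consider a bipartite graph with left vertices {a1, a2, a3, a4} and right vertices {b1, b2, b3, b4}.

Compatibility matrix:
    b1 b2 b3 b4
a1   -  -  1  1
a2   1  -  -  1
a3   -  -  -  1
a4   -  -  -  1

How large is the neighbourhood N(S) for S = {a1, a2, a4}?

3

The union of neighbours of {a1, a2, a4} is {b1, b3, b4}, which has 3 elements.
Since |N(S)| = 3 ≥ |S| = 3, Hall's condition holds for this subset.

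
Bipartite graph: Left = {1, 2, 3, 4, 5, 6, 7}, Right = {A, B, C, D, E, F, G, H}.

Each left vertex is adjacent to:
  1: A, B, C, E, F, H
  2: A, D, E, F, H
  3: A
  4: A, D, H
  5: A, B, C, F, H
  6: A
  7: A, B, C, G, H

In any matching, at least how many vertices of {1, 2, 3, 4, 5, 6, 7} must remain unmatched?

1

For example, pair 1-E, 2-F, 3-A, 4-D, 5-H, 7-G.
The set {3, 6} has only 1 neighbour ({A}), so by Hall's theorem at most 6 of the 7 left vertices can be matched.
That matches 6 of the 7, leaving 1 unmatched; no matching can do better.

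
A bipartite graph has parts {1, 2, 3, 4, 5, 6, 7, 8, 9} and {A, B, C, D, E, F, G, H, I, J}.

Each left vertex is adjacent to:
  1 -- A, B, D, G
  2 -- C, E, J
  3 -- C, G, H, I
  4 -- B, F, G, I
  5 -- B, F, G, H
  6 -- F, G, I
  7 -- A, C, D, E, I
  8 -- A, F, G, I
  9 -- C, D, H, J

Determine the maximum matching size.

9

For example, pair 1→D, 2→E, 3→C, 4→B, 5→G, 6→F, 7→A, 8→I, 9→J.
All 9 left vertices are matched, so no larger matching exists.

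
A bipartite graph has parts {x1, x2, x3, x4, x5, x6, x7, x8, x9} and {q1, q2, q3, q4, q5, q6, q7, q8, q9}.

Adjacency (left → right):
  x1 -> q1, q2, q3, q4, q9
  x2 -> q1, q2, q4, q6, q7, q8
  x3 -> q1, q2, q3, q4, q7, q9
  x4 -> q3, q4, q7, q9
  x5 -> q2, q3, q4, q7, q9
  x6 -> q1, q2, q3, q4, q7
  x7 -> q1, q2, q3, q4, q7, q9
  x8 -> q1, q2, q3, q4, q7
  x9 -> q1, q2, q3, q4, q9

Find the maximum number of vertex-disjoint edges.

A valid assignment of size 7: x1-q4, x2-q6, x3-q1, x4-q3, x5-q2, x6-q7, x7-q9.
The set {x1, x3, x4, x5, x6, x7, x8, x9} has only 6 neighbours ({q1, q2, q3, q4, q7, q9}), so by Hall's theorem at most 7 of the 9 left vertices can be matched.

7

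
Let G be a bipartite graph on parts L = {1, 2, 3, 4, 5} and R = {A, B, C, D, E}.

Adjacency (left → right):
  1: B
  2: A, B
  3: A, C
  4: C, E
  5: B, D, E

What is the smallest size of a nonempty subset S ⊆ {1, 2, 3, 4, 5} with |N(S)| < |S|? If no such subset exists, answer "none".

none

A matching saturating every left vertex exists, for instance 1→B, 2→A, 3→C, 4→E, 5→D.
By Hall's marriage theorem, this means |N(S)| ≥ |S| for every subset S, so no violating subset exists.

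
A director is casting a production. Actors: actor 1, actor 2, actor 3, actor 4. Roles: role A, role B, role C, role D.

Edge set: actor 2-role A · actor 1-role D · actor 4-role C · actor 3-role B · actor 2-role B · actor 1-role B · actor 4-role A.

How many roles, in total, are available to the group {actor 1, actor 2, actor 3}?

The union of neighbours of {actor 1, actor 2, actor 3} is {role A, role B, role D}, which has 3 elements.
Since |N(S)| = 3 ≥ |S| = 3, Hall's condition holds for this subset.

3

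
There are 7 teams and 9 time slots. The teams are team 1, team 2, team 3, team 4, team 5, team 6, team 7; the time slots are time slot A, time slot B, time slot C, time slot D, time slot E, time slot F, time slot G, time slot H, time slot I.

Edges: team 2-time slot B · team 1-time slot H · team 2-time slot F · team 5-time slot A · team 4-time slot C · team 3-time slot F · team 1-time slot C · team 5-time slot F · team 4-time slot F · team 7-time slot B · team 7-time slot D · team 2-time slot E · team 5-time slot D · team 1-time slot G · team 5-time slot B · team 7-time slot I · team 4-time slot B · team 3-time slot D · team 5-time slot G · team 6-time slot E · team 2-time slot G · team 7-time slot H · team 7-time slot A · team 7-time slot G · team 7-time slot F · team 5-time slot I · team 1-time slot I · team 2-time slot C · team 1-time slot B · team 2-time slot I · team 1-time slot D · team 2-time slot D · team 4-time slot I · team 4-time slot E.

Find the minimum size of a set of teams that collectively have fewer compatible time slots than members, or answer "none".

none

A matching saturating every team exists, for instance team 1→time slot C, team 2→time slot B, team 3→time slot F, team 4→time slot I, team 5→time slot D, team 6→time slot E, team 7→time slot G.
By Hall's marriage theorem, this means |N(S)| ≥ |S| for every subset S, so no violating subset exists.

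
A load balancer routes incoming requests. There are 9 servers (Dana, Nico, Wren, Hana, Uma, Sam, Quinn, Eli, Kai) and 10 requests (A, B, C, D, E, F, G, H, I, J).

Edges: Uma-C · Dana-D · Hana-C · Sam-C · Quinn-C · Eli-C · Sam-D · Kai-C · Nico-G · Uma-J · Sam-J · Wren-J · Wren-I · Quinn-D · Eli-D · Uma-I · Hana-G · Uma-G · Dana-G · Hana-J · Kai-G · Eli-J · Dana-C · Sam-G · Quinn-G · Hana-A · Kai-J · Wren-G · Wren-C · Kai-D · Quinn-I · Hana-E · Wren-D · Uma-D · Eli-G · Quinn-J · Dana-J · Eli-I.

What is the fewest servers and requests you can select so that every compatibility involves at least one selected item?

6

The 6 edges Dana–C, Nico–G, Wren–I, Hana–A, Uma–D, Sam–J form a matching, so any vertex cover needs at least 6 vertices (one per matched edge).
Conversely {Hana, C, D, G, I, J} meets every edge and has exactly 6 vertices, so 6 is optimal.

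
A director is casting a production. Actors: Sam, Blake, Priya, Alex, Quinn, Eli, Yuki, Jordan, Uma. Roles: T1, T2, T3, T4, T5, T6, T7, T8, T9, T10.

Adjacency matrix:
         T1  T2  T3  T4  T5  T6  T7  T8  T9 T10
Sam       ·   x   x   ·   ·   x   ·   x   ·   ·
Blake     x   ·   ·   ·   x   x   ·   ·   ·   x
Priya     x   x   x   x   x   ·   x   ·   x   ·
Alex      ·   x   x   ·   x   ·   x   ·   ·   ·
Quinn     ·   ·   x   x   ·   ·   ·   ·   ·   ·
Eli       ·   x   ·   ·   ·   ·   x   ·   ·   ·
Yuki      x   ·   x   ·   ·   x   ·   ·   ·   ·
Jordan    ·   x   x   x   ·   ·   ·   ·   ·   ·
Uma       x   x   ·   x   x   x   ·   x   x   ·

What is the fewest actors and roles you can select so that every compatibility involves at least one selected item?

9

{Sam, Blake, Priya, Alex, Quinn, Eli, Yuki, Jordan, Uma} is a vertex cover of size 9: every edge has an endpoint in this set.
No smaller cover exists because Sam–T8, Blake–T10, Priya–T1, Alex–T5, Quinn–T3, Eli–T7, Yuki–T6, Jordan–T2, Uma–T4 is a matching of size 9, and a cover must include an endpoint of each of these disjoint edges (König's theorem).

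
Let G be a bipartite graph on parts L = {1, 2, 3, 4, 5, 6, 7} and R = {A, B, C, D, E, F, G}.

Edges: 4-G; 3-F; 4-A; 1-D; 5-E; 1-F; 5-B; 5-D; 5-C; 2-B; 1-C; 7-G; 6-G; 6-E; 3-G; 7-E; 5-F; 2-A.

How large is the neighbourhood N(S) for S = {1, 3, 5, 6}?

6

The union of neighbours of {1, 3, 5, 6} is {B, C, D, E, F, G}, which has 6 elements.
Since |N(S)| = 6 ≥ |S| = 4, Hall's condition holds for this subset.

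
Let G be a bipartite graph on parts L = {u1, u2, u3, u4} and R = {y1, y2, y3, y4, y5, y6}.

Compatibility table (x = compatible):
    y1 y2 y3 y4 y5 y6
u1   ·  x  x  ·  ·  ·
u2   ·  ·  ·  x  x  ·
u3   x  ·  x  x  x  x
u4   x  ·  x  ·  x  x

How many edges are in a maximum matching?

4

For example, pair u1-y2, u2-y4, u3-y6, u4-y3.
All 4 left vertices are matched, so no larger matching exists.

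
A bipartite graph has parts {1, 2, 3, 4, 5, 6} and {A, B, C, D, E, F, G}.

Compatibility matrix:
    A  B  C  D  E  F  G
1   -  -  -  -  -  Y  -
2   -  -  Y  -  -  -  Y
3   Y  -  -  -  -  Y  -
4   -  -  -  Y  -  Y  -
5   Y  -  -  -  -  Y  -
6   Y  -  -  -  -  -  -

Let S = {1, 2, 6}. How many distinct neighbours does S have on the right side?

The union of neighbours of {1, 2, 6} is {A, C, F, G}, which has 4 elements.
Since |N(S)| = 4 ≥ |S| = 3, Hall's condition holds for this subset.

4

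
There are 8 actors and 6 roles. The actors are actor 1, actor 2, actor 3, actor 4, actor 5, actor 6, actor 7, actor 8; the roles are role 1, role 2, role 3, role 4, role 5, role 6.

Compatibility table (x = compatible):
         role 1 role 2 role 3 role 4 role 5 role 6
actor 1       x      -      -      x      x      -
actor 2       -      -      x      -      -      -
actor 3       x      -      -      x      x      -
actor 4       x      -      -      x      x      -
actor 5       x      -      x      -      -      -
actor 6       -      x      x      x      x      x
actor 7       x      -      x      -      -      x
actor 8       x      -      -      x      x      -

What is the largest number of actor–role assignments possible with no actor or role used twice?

6

One maximum matching: actor 1→role 4, actor 2→role 3, actor 3→role 1, actor 4→role 5, actor 6→role 2, actor 7→role 6.
The set {actor 1, actor 2, actor 3, actor 4, actor 5, actor 8} has only 4 neighbours ({role 1, role 3, role 4, role 5}), so by Hall's theorem at most 6 of the 8 actors can be matched.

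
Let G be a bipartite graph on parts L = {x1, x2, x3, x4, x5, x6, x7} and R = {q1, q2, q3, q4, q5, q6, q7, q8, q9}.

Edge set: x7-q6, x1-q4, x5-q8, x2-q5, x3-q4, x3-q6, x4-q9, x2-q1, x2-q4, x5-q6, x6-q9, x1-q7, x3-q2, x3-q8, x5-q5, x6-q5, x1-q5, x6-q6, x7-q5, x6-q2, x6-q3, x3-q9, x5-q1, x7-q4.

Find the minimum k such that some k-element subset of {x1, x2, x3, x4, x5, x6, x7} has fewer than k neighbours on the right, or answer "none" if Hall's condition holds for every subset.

none

A matching saturating every left vertex exists, for instance x1→q7, x2→q5, x3→q4, x4→q9, x5→q8, x6→q3, x7→q6.
By Hall's marriage theorem, this means |N(S)| ≥ |S| for every subset S, so no violating subset exists.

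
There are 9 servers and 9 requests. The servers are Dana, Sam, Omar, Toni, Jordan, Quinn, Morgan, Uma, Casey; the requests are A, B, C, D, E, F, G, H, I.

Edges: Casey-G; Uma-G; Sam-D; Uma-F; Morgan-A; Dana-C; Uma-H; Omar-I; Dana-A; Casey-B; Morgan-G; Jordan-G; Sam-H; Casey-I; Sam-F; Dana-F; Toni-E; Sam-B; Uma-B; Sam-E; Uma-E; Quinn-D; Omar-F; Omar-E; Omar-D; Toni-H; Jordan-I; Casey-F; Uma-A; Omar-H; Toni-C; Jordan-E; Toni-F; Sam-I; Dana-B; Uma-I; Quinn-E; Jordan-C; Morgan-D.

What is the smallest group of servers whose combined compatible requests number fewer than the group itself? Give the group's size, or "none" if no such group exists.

A matching saturating every server exists, for instance Dana→F, Sam→E, Omar→H, Toni→C, Jordan→I, Quinn→D, Morgan→G, Uma→A, Casey→B.
By Hall's marriage theorem, this means |N(S)| ≥ |S| for every subset S, so no violating subset exists.

none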